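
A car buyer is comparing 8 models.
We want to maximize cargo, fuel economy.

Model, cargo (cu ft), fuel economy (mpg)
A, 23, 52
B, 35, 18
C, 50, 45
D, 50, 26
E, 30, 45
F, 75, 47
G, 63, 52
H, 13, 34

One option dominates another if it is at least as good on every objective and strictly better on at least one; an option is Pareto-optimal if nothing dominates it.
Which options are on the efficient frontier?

F, G

A: dominated by G (cargo 63≥23, fuel economy 52≥52).
B: dominated by C (cargo 50≥35, fuel economy 45≥18).
C: dominated by F (cargo 75≥50, fuel economy 47≥45).
D: dominated by C (cargo 50≥50, fuel economy 45≥26).
E: dominated by C (cargo 50≥30, fuel economy 45≥45).
F: not dominated (best cargo).
G: not dominated.
H: dominated by A (cargo 23≥13, fuel economy 52≥34).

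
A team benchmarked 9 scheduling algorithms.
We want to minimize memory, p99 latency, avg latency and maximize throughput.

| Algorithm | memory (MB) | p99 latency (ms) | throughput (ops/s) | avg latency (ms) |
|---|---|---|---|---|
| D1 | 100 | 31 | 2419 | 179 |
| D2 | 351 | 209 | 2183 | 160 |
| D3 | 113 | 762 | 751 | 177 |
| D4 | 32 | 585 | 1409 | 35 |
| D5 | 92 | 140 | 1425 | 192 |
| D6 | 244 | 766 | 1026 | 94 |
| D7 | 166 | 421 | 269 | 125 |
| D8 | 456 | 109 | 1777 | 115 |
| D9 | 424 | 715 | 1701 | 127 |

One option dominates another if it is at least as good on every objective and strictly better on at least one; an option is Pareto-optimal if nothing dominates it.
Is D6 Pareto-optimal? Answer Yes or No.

No

D4 vs D6: memory 32≤244, p99 latency 585≤766, throughput 1409≥1026, avg latency 35≤94 — D4 is at least as good on every objective and strictly better on at least one, so D4 dominates D6.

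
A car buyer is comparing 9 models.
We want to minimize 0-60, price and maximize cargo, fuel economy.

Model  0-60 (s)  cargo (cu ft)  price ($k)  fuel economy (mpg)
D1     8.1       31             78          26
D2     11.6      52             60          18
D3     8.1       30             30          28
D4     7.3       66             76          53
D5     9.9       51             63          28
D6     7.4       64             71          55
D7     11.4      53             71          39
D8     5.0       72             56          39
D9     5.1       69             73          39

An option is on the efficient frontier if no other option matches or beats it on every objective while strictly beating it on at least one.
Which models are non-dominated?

D3, D4, D6, D8

D1: dominated by D4 (0-60 7.3≤8.1, cargo 66≥31, price 76≤78, fuel economy 53≥26).
D2: dominated by D8 (0-60 5.0≤11.6, cargo 72≥52, price 56≤60, fuel economy 39≥18).
D3: not dominated (best price).
D4: not dominated.
D5: dominated by D8 (0-60 5.0≤9.9, cargo 72≥51, price 56≤63, fuel economy 39≥28).
D6: not dominated (best fuel economy).
D7: dominated by D6 (0-60 7.4≤11.4, cargo 64≥53, price 71≤71, fuel economy 55≥39).
D8: not dominated (best 0-60).
D9: dominated by D8 (0-60 5.0≤5.1, cargo 72≥69, price 56≤73, fuel economy 39≥39).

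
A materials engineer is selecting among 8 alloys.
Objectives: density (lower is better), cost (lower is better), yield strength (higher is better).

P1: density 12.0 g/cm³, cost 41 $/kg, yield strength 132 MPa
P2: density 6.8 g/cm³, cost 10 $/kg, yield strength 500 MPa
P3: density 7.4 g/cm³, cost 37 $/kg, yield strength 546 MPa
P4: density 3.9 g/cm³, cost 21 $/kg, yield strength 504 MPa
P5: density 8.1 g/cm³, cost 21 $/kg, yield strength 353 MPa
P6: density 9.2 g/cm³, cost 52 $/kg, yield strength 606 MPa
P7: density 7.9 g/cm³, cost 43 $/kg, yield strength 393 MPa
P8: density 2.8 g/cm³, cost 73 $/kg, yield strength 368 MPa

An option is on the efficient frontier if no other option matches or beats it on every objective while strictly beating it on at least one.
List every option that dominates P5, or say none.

P2: density 6.8≤8.1, cost 10≤21, yield strength 500≥353 — dominates P5.
P4: density 3.9≤8.1, cost 21≤21, yield strength 504≥353 — dominates P5.
Others (P1, P3, P6, P7, P8) are each worse than P5 on at least one objective.

P2, P4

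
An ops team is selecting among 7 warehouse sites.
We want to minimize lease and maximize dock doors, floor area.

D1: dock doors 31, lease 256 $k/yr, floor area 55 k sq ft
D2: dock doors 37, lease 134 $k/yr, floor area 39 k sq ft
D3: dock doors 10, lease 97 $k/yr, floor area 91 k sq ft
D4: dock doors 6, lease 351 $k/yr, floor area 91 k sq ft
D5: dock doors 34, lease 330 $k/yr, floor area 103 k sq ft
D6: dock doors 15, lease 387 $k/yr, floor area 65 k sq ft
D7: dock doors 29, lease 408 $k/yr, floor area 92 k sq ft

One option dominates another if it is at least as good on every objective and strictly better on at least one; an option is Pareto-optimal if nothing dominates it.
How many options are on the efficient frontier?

4

D1: not dominated.
D2: not dominated (best dock doors).
D3: not dominated (best lease).
D4: dominated by D3 (dock doors 10≥6, lease 97≤351, floor area 91≥91).
D5: not dominated (best floor area).
D6: dominated by D5 (dock doors 34≥15, lease 330≤387, floor area 103≥65).
D7: dominated by D5 (dock doors 34≥29, lease 330≤408, floor area 103≥92).
Pareto-optimal: D1, D2, D3, D5 → 4.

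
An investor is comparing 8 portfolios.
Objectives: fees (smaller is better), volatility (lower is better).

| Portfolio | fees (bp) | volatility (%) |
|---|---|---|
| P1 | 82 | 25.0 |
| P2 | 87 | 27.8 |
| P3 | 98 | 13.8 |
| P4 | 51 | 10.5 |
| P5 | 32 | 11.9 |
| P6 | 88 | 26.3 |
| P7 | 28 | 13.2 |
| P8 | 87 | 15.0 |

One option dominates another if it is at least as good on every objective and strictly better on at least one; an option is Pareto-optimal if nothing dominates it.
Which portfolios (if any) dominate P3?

P4, P5, P7

P4: fees 51≤98, volatility 10.5≤13.8 — dominates P3.
P5: fees 32≤98, volatility 11.9≤13.8 — dominates P3.
P7: fees 28≤98, volatility 13.2≤13.8 — dominates P3.
Others (P1, P2, P6, P8) are each worse than P3 on at least one objective.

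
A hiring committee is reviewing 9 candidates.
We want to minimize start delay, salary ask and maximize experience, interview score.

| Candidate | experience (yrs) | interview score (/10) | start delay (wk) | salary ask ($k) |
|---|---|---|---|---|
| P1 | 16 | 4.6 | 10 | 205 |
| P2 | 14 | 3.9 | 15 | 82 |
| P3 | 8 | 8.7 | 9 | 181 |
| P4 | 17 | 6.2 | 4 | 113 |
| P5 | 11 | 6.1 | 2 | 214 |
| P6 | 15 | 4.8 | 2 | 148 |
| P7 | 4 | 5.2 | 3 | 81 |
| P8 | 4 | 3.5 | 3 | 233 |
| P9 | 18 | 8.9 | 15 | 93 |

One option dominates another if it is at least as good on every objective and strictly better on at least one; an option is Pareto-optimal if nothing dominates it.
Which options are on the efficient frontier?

P1: dominated by P4 (experience 17≥16, interview score 6.2≥4.6, start delay 4≤10, salary ask 113≤205).
P2: not dominated.
P3: not dominated.
P4: not dominated.
P5: not dominated.
P6: not dominated.
P7: not dominated (best salary ask).
P8: dominated by P5 (experience 11≥4, interview score 6.1≥3.5, start delay 2≤3, salary ask 214≤233).
P9: not dominated (best experience).

P2, P3, P4, P5, P6, P7, P9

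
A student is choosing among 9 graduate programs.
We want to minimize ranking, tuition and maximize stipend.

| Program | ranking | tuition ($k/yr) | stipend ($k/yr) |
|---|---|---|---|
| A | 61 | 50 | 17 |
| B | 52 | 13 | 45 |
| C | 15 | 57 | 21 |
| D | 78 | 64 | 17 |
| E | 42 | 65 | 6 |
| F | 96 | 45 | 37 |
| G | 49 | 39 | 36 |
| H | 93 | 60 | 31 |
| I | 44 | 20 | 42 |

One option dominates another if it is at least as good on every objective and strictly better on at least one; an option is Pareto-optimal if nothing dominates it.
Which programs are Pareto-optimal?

B, C, I

A: dominated by B (ranking 52≤61, tuition 13≤50, stipend 45≥17).
B: not dominated (best tuition).
C: not dominated (best ranking).
D: dominated by A (ranking 61≤78, tuition 50≤64, stipend 17≥17).
E: dominated by C (ranking 15≤42, tuition 57≤65, stipend 21≥6).
F: dominated by B (ranking 52≤96, tuition 13≤45, stipend 45≥37).
G: dominated by I (ranking 44≤49, tuition 20≤39, stipend 42≥36).
H: dominated by B (ranking 52≤93, tuition 13≤60, stipend 45≥31).
I: not dominated.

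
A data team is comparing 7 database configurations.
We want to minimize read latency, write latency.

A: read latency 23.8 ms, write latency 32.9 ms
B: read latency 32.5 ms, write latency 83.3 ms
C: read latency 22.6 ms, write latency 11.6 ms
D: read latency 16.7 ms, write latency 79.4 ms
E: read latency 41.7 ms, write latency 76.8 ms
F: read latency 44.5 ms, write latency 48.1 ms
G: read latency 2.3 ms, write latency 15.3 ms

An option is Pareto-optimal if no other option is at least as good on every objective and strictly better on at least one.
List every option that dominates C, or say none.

none

A: worse on read latency (23.8 vs 22.6).
B: worse on read latency (32.5 vs 22.6).
D: worse on write latency (79.4 vs 11.6).
E: worse on read latency (41.7 vs 22.6).
F: worse on read latency (44.5 vs 22.6).
G: worse on write latency (15.3 vs 11.6).
No option dominates C.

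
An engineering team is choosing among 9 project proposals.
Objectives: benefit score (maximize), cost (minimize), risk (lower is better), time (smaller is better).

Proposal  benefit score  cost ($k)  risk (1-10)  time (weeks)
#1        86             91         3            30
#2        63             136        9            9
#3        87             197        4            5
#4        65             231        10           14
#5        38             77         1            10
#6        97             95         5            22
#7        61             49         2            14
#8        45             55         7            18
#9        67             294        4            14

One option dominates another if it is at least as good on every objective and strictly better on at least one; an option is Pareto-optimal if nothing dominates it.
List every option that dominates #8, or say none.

#7: benefit score 61≥45, cost 49≤55, risk 2≤7, time 14≤18 — dominates #8.
Others (#1, #2, #3, #4, #5, #6, #9) are each worse than #8 on at least one objective.

#7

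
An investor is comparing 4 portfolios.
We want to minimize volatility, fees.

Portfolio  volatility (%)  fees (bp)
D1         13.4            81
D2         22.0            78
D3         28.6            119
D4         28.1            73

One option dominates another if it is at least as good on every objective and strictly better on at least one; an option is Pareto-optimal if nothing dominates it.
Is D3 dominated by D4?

Yes

D4 vs D3: volatility 28.1≤28.6, fees 73≤119 — D4 is at least as good on every objective with at least one strict improvement.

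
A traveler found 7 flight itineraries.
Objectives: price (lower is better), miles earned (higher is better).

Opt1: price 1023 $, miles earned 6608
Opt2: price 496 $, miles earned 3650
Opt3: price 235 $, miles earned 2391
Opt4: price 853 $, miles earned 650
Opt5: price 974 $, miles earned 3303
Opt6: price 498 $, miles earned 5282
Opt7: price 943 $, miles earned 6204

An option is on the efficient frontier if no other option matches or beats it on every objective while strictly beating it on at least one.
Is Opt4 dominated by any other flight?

Yes

Opt2 vs Opt4: price 496≤853, miles earned 3650≥650 — Opt2 is at least as good on every objective and strictly better on at least one, so Opt2 dominates Opt4.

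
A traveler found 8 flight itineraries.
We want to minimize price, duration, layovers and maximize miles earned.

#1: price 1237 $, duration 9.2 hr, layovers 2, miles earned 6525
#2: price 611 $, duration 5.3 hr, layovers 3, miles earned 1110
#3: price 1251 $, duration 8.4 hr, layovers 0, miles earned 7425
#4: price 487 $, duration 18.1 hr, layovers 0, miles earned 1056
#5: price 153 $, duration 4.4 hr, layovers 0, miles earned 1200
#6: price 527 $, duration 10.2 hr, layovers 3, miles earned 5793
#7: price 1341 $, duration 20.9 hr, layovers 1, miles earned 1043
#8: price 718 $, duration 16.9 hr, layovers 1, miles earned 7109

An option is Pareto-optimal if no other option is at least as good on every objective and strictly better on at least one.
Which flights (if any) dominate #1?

#2: worse on layovers (3 vs 2).
#3: worse on price (1251 vs 1237).
#4: worse on duration (18.1 vs 9.2).
#5: worse on miles earned (1200 vs 6525).
#6: worse on duration (10.2 vs 9.2).
#7: worse on price (1341 vs 1237).
#8: worse on duration (16.9 vs 9.2).
No option dominates #1.

none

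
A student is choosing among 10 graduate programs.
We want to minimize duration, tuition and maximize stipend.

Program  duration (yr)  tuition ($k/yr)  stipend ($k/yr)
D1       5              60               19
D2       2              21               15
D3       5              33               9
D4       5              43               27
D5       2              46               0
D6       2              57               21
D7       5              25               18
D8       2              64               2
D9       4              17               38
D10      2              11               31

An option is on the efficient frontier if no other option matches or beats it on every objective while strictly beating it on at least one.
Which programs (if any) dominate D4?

D9: duration 4≤5, tuition 17≤43, stipend 38≥27 — dominates D4.
D10: duration 2≤5, tuition 11≤43, stipend 31≥27 — dominates D4.
Others (D1, D2, D3, D5, D6, D7, D8) are each worse than D4 on at least one objective.

D9, D10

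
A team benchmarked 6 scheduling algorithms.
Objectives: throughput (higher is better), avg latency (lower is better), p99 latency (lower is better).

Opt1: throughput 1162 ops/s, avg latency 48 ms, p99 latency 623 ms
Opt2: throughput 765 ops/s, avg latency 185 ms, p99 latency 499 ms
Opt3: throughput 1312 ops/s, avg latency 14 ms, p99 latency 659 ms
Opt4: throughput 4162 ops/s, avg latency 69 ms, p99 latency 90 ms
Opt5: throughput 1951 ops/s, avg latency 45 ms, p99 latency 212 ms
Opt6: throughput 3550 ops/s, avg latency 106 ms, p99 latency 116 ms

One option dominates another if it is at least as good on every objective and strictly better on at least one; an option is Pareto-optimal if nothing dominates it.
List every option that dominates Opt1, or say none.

Opt5: throughput 1951≥1162, avg latency 45≤48, p99 latency 212≤623 — dominates Opt1.
Others (Opt2, Opt3, Opt4, Opt6) are each worse than Opt1 on at least one objective.

Opt5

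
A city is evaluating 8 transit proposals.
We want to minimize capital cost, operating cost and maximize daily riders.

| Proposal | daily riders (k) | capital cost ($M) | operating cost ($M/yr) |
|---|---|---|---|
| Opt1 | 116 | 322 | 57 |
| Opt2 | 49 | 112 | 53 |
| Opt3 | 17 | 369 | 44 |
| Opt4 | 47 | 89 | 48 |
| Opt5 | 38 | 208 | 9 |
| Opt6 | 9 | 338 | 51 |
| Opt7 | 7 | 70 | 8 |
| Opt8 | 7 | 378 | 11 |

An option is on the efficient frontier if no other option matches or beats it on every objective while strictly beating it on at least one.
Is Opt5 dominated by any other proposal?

Opt1: worse on capital cost (322 vs 208).
Opt2: worse on operating cost (53 vs 9).
Opt3: worse on daily riders (17 vs 38).
Opt4: worse on operating cost (48 vs 9).
Opt6: worse on daily riders (9 vs 38).
Opt7: worse on daily riders (7 vs 38).
Opt8: worse on daily riders (7 vs 38).
No option is at least as good as Opt5 on every objective and strictly better on one.

No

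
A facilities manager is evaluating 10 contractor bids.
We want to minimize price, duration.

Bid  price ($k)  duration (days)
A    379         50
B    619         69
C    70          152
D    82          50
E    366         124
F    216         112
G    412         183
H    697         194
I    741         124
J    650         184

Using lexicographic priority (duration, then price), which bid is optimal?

First minimize duration: best is 50, kept {A, D}.
Then minimize price: best is 82, kept {D}.

D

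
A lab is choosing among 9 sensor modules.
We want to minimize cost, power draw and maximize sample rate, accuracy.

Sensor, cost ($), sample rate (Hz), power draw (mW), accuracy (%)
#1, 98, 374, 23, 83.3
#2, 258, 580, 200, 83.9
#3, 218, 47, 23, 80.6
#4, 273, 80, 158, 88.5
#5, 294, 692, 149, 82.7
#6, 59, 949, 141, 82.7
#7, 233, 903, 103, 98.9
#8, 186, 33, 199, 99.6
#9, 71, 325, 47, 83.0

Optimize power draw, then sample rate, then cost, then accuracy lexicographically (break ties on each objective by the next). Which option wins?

#1

First minimize power draw: best is 23, kept {#1, #3}.
Then maximize sample rate: best is 374, kept {#1}.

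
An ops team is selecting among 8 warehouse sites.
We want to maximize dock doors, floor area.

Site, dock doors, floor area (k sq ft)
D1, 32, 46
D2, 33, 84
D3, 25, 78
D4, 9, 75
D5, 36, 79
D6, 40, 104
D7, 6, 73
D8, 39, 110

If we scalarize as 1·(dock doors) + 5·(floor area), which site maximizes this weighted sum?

D8

D1: 1·32 + 5·46 = 262
D2: 1·33 + 5·84 = 453
D3: 1·25 + 5·78 = 415
D4: 1·9 + 5·75 = 384
D5: 1·36 + 5·79 = 431
D6: 1·40 + 5·104 = 560
D7: 1·6 + 5·73 = 371
D8: 1·39 + 5·110 = 589
Highest: D8 at 589.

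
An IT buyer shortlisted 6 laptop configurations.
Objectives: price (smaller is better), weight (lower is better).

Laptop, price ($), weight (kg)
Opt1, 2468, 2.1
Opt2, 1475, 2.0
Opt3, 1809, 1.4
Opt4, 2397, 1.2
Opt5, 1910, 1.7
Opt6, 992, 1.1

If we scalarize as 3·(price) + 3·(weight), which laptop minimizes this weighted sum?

Opt1: 3·2468 + 3·2.1 = 7410.3
Opt2: 3·1475 + 3·2.0 = 4431.0
Opt3: 3·1809 + 3·1.4 = 5431.2
Opt4: 3·2397 + 3·1.2 = 7194.6
Opt5: 3·1910 + 3·1.7 = 5735.1
Opt6: 3·992 + 3·1.1 = 2979.3
Lowest: Opt6 at 2979.3.

Opt6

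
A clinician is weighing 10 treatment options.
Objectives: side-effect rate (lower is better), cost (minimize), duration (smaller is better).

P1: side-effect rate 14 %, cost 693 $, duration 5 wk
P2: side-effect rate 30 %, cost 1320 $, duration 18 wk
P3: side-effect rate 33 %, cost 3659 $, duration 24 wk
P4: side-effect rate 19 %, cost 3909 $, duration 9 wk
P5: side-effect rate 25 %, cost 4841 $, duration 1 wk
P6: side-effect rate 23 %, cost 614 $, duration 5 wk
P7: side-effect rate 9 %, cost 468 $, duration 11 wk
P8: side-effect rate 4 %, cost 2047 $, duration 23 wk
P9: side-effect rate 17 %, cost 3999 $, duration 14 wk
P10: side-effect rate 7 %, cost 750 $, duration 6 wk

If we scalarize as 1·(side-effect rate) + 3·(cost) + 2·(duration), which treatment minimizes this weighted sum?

P1: 1·14 + 3·693 + 2·5 = 2103
P2: 1·30 + 3·1320 + 2·18 = 4026
P3: 1·33 + 3·3659 + 2·24 = 11058
P4: 1·19 + 3·3909 + 2·9 = 11764
P5: 1·25 + 3·4841 + 2·1 = 14550
P6: 1·23 + 3·614 + 2·5 = 1875
P7: 1·9 + 3·468 + 2·11 = 1435
P8: 1·4 + 3·2047 + 2·23 = 6191
P9: 1·17 + 3·3999 + 2·14 = 12042
P10: 1·7 + 3·750 + 2·6 = 2269
Lowest: P7 at 1435.

P7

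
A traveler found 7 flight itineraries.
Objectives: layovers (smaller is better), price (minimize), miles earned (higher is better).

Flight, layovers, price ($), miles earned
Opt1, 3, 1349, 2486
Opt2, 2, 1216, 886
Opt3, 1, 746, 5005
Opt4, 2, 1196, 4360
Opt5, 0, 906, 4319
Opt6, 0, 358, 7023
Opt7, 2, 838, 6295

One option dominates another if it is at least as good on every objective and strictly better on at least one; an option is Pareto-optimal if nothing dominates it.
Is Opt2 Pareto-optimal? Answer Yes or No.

No

Opt3 vs Opt2: layovers 1≤2, price 746≤1216, miles earned 5005≥886 — Opt3 is at least as good on every objective and strictly better on at least one, so Opt3 dominates Opt2.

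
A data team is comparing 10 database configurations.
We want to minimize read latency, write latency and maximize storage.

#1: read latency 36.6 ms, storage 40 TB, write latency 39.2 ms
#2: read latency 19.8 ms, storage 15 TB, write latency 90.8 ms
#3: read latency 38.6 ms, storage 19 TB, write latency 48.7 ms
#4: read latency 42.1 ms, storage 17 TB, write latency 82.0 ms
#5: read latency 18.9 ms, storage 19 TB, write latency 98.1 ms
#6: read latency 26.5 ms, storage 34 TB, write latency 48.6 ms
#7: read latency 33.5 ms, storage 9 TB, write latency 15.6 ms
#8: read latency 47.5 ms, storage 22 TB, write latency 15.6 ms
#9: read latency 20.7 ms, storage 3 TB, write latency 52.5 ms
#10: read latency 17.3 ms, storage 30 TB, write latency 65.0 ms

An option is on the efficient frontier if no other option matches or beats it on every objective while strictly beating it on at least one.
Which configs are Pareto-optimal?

#1: not dominated (best storage).
#2: dominated by #10 (read latency 17.3≤19.8, storage 30≥15, write latency 65.0≤90.8).
#3: dominated by #1 (read latency 36.6≤38.6, storage 40≥19, write latency 39.2≤48.7).
#4: dominated by #1 (read latency 36.6≤42.1, storage 40≥17, write latency 39.2≤82.0).
#5: dominated by #10 (read latency 17.3≤18.9, storage 30≥19, write latency 65.0≤98.1).
#6: not dominated.
#7: not dominated.
#8: not dominated.
#9: not dominated.
#10: not dominated (best read latency).

#1, #6, #7, #8, #9, #10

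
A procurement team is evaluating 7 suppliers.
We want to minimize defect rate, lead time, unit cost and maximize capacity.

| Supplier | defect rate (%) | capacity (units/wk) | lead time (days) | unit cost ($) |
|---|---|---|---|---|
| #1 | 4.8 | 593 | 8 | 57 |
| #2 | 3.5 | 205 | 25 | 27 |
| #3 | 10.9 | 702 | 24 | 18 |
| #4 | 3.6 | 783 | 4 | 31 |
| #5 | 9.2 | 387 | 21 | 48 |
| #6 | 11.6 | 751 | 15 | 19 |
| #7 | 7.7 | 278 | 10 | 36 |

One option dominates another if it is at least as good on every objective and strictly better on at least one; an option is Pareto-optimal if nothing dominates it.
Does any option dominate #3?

No

#1: worse on capacity (593 vs 702).
#2: worse on capacity (205 vs 702).
#4: worse on unit cost (31 vs 18).
#5: worse on capacity (387 vs 702).
#6: worse on defect rate (11.6 vs 10.9).
#7: worse on capacity (278 vs 702).
No option is at least as good as #3 on every objective and strictly better on one.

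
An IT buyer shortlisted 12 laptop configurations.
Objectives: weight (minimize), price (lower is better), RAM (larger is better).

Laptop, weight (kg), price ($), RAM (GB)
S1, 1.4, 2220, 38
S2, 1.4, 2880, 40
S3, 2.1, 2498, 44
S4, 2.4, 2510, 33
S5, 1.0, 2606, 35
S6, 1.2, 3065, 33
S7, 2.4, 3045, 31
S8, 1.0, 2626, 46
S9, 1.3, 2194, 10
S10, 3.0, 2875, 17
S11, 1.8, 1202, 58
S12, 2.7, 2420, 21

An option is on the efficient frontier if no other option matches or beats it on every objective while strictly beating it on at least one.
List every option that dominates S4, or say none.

S1, S3, S11

S1: weight 1.4≤2.4, price 2220≤2510, RAM 38≥33 — dominates S4.
S3: weight 2.1≤2.4, price 2498≤2510, RAM 44≥33 — dominates S4.
S11: weight 1.8≤2.4, price 1202≤2510, RAM 58≥33 — dominates S4.
Others (S2, S5, S6, S7, S8, S9, S10, S12) are each worse than S4 on at least one objective.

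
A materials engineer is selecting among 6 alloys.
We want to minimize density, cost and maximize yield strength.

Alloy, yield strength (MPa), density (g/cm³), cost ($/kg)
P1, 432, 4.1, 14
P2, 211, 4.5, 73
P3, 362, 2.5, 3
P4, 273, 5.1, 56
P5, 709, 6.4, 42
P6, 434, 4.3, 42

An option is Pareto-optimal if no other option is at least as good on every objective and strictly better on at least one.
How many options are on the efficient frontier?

P1: not dominated.
P2: dominated by P1 (yield strength 432≥211, density 4.1≤4.5, cost 14≤73).
P3: not dominated (best density).
P4: dominated by P1 (yield strength 432≥273, density 4.1≤5.1, cost 14≤56).
P5: not dominated (best yield strength).
P6: not dominated.
Pareto-optimal: P1, P3, P5, P6 → 4.

4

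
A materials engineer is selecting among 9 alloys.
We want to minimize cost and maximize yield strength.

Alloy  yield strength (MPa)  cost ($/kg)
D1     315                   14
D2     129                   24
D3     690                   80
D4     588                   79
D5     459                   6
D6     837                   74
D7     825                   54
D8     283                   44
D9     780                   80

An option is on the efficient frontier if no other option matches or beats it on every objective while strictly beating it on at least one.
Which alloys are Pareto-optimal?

D1: dominated by D5 (yield strength 459≥315, cost 6≤14).
D2: dominated by D1 (yield strength 315≥129, cost 14≤24).
D3: dominated by D6 (yield strength 837≥690, cost 74≤80).
D4: dominated by D6 (yield strength 837≥588, cost 74≤79).
D5: not dominated (best cost).
D6: not dominated (best yield strength).
D7: not dominated.
D8: dominated by D1 (yield strength 315≥283, cost 14≤44).
D9: dominated by D6 (yield strength 837≥780, cost 74≤80).

D5, D6, D7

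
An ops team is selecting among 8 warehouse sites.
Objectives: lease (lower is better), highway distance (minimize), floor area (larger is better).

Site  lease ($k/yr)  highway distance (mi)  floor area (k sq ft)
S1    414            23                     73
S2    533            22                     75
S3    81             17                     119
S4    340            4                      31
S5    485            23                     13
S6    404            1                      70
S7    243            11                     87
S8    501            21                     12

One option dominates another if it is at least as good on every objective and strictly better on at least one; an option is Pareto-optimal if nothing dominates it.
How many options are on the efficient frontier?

4

S1: dominated by S3 (lease 81≤414, highway distance 17≤23, floor area 119≥73).
S2: dominated by S3 (lease 81≤533, highway distance 17≤22, floor area 119≥75).
S3: not dominated (best lease).
S4: not dominated.
S5: dominated by S1 (lease 414≤485, highway distance 23≤23, floor area 73≥13).
S6: not dominated (best highway distance).
S7: not dominated.
S8: dominated by S3 (lease 81≤501, highway distance 17≤21, floor area 119≥12).
Pareto-optimal: S3, S4, S6, S7 → 4.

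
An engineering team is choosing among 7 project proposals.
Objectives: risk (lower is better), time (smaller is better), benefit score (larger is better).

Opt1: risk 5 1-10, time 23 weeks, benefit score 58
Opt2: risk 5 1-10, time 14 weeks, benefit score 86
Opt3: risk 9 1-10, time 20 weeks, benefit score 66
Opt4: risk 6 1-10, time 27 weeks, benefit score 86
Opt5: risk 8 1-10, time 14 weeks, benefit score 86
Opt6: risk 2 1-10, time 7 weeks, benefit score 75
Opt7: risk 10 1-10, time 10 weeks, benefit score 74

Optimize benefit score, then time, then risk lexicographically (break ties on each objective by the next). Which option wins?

Opt2

First maximize benefit score: best is 86, kept {Opt2, Opt4, Opt5}.
Then minimize time: best is 14, kept {Opt2, Opt5}.
Then minimize risk: best is 5, kept {Opt2}.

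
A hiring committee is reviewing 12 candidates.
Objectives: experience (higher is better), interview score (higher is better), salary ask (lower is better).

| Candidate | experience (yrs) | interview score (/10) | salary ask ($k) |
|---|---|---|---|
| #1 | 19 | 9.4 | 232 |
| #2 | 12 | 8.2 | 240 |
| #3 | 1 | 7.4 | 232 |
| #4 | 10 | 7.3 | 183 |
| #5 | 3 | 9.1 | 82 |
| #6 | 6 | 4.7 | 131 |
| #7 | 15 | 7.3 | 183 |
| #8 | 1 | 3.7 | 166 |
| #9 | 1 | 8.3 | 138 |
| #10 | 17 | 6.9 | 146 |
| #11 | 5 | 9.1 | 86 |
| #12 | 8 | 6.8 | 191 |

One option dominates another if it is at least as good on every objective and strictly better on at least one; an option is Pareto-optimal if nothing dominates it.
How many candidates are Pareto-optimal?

#1: not dominated (best experience).
#2: dominated by #1 (experience 19≥12, interview score 9.4≥8.2, salary ask 232≤240).
#3: dominated by #1 (experience 19≥1, interview score 9.4≥7.4, salary ask 232≤232).
#4: dominated by #7 (experience 15≥10, interview score 7.3≥7.3, salary ask 183≤183).
#5: not dominated (best salary ask).
#6: not dominated.
#7: not dominated.
#8: dominated by #5 (experience 3≥1, interview score 9.1≥3.7, salary ask 82≤166).
#9: dominated by #5 (experience 3≥1, interview score 9.1≥8.3, salary ask 82≤138).
#10: not dominated.
#11: not dominated.
#12: dominated by #4 (experience 10≥8, interview score 7.3≥6.8, salary ask 183≤191).
Pareto-optimal: #1, #5, #6, #7, #10, #11 → 6.

6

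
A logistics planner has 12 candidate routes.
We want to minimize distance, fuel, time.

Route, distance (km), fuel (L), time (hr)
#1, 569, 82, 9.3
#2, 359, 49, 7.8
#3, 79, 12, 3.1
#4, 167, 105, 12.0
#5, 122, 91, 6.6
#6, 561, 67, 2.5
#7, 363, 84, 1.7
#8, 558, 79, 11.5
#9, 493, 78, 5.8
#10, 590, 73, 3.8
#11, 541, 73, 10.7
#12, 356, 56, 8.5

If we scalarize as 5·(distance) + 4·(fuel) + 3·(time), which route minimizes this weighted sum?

#1: 5·569 + 4·82 + 3·9.3 = 3200.9
#2: 5·359 + 4·49 + 3·7.8 = 2014.4
#3: 5·79 + 4·12 + 3·3.1 = 452.3
#4: 5·167 + 4·105 + 3·12.0 = 1291.0
#5: 5·122 + 4·91 + 3·6.6 = 993.8
#6: 5·561 + 4·67 + 3·2.5 = 3080.5
#7: 5·363 + 4·84 + 3·1.7 = 2156.1
#8: 5·558 + 4·79 + 3·11.5 = 3140.5
#9: 5·493 + 4·78 + 3·5.8 = 2794.4
#10: 5·590 + 4·73 + 3·3.8 = 3253.4
#11: 5·541 + 4·73 + 3·10.7 = 3029.1
#12: 5·356 + 4·56 + 3·8.5 = 2029.5
Lowest: #3 at 452.3.

#3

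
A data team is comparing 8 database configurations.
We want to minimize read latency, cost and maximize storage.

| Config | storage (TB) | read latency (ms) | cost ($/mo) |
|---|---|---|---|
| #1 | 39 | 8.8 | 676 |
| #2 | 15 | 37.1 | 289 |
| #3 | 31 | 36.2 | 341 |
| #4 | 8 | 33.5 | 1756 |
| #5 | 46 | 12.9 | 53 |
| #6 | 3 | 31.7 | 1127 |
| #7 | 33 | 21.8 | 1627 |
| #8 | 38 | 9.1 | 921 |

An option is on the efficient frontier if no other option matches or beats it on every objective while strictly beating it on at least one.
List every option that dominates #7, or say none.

#1: storage 39≥33, read latency 8.8≤21.8, cost 676≤1627 — dominates #7.
#5: storage 46≥33, read latency 12.9≤21.8, cost 53≤1627 — dominates #7.
#8: storage 38≥33, read latency 9.1≤21.8, cost 921≤1627 — dominates #7.
Others (#2, #3, #4, #6) are each worse than #7 on at least one objective.

#1, #5, #8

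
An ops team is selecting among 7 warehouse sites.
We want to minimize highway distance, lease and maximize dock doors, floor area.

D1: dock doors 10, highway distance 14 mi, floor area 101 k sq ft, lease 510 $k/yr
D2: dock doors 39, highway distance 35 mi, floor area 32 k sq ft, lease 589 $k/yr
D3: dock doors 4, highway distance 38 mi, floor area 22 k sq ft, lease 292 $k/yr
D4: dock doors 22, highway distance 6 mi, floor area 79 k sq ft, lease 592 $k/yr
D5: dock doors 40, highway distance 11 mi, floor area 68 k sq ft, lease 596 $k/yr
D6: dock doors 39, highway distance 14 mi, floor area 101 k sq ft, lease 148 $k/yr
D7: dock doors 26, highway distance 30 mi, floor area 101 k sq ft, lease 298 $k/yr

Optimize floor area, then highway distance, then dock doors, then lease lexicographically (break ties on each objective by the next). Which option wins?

First maximize floor area: best is 101, kept {D1, D6, D7}.
Then minimize highway distance: best is 14, kept {D1, D6}.
Then maximize dock doors: best is 39, kept {D6}.

D6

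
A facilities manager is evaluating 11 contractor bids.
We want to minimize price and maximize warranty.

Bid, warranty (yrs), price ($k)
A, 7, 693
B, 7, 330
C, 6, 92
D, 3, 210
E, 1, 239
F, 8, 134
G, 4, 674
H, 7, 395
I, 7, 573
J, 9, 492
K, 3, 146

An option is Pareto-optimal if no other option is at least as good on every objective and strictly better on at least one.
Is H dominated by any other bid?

B vs H: warranty 7≥7, price 330≤395 — B is at least as good on every objective and strictly better on at least one, so B dominates H.

Yes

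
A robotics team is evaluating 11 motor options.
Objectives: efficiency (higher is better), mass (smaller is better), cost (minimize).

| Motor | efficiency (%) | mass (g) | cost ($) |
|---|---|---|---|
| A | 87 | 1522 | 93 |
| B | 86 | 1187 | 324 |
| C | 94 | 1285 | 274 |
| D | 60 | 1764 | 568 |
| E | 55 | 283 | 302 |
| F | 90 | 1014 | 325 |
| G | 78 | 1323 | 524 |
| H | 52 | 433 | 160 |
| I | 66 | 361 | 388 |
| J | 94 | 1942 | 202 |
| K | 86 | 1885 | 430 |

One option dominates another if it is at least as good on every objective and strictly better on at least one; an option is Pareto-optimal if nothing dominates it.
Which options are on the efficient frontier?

A, B, C, E, F, H, I, J

A: not dominated (best cost).
B: not dominated.
C: not dominated.
D: dominated by A (efficiency 87≥60, mass 1522≤1764, cost 93≤568).
E: not dominated (best mass).
F: not dominated.
G: dominated by B (efficiency 86≥78, mass 1187≤1323, cost 324≤524).
H: not dominated.
I: not dominated.
J: not dominated.
K: dominated by A (efficiency 87≥86, mass 1522≤1885, cost 93≤430).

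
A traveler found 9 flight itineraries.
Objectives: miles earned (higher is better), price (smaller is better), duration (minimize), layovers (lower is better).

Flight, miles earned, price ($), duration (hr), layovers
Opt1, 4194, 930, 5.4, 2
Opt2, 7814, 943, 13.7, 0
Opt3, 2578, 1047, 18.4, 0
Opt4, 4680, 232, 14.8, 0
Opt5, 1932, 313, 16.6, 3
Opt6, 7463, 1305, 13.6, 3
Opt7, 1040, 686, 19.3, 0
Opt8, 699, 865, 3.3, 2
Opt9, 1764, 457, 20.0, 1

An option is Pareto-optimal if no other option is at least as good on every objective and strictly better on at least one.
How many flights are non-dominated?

5

Opt1: not dominated.
Opt2: not dominated (best miles earned).
Opt3: dominated by Opt2 (miles earned 7814≥2578, price 943≤1047, duration 13.7≤18.4, layovers 0≤0).
Opt4: not dominated (best price).
Opt5: dominated by Opt4 (miles earned 4680≥1932, price 232≤313, duration 14.8≤16.6, layovers 0≤3).
Opt6: not dominated.
Opt7: dominated by Opt4 (miles earned 4680≥1040, price 232≤686, duration 14.8≤19.3, layovers 0≤0).
Opt8: not dominated (best duration).
Opt9: dominated by Opt4 (miles earned 4680≥1764, price 232≤457, duration 14.8≤20.0, layovers 0≤1).
Pareto-optimal: Opt1, Opt2, Opt4, Opt6, Opt8 → 5.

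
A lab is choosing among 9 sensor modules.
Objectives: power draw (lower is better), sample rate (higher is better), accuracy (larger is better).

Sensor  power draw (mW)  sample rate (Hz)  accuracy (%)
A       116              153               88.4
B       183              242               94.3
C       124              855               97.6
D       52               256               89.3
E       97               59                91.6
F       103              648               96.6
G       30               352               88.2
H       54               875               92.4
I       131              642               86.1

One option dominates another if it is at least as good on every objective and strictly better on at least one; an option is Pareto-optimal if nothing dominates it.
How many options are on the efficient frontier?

A: dominated by D (power draw 52≤116, sample rate 256≥153, accuracy 89.3≥88.4).
B: dominated by C (power draw 124≤183, sample rate 855≥242, accuracy 97.6≥94.3).
C: not dominated (best accuracy).
D: not dominated.
E: dominated by H (power draw 54≤97, sample rate 875≥59, accuracy 92.4≥91.6).
F: not dominated.
G: not dominated (best power draw).
H: not dominated (best sample rate).
I: dominated by C (power draw 124≤131, sample rate 855≥642, accuracy 97.6≥86.1).
Pareto-optimal: C, D, F, G, H → 5.

5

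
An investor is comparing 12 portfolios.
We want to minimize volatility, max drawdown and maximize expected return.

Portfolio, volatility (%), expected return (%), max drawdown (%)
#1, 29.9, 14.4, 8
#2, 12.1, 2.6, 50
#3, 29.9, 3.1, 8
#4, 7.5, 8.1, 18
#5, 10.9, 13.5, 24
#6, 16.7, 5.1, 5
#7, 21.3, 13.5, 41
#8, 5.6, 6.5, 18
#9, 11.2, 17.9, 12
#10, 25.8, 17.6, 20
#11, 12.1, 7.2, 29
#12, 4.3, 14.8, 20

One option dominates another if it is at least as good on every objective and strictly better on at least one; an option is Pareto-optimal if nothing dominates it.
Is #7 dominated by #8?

No

#8 vs #7: #8 is worse on expected return (6.5 vs 13.5), so it does not dominate #7.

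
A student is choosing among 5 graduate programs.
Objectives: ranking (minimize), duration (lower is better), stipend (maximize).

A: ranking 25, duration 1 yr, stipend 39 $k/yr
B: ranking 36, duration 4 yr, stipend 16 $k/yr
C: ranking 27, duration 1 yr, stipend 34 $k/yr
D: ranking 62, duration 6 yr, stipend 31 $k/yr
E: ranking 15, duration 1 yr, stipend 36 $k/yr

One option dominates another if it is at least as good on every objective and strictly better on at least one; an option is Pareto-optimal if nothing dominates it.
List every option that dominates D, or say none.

A: ranking 25≤62, duration 1≤6, stipend 39≥31 — dominates D.
C: ranking 27≤62, duration 1≤6, stipend 34≥31 — dominates D.
E: ranking 15≤62, duration 1≤6, stipend 36≥31 — dominates D.
Others (B) are each worse than D on at least one objective.

A, C, E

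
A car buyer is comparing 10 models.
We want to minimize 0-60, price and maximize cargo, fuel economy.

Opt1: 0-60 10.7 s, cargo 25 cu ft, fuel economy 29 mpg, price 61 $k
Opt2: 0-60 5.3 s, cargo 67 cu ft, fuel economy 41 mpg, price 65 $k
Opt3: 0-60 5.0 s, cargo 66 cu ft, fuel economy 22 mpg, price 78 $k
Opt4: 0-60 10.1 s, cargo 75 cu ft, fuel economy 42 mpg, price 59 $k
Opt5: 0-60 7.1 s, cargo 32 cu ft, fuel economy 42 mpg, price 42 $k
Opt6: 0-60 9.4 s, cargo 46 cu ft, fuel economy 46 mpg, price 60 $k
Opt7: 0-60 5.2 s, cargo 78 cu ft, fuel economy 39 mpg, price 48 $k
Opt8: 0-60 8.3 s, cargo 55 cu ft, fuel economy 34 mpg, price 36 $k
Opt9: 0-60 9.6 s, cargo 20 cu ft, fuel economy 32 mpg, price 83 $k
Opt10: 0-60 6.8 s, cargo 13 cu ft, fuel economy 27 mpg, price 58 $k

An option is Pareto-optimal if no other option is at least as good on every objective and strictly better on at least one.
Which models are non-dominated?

Opt2, Opt3, Opt4, Opt5, Opt6, Opt7, Opt8

Opt1: dominated by Opt4 (0-60 10.1≤10.7, cargo 75≥25, fuel economy 42≥29, price 59≤61).
Opt2: not dominated.
Opt3: not dominated (best 0-60).
Opt4: not dominated.
Opt5: not dominated.
Opt6: not dominated (best fuel economy).
Opt7: not dominated (best cargo).
Opt8: not dominated (best price).
Opt9: dominated by Opt2 (0-60 5.3≤9.6, cargo 67≥20, fuel economy 41≥32, price 65≤83).
Opt10: dominated by Opt7 (0-60 5.2≤6.8, cargo 78≥13, fuel economy 39≥27, price 48≤58).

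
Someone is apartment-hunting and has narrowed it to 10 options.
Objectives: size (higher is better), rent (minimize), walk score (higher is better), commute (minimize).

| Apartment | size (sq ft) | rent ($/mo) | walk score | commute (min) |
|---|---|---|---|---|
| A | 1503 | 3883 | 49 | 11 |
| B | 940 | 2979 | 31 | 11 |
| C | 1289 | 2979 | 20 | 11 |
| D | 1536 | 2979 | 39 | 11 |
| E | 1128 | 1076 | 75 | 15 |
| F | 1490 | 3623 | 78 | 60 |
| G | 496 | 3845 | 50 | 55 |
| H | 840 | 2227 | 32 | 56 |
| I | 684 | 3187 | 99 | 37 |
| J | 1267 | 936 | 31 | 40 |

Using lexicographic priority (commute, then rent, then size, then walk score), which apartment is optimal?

D

First minimize commute: best is 11, kept {A, B, C, D}.
Then minimize rent: best is 2979, kept {B, C, D}.
Then maximize size: best is 1536, kept {D}.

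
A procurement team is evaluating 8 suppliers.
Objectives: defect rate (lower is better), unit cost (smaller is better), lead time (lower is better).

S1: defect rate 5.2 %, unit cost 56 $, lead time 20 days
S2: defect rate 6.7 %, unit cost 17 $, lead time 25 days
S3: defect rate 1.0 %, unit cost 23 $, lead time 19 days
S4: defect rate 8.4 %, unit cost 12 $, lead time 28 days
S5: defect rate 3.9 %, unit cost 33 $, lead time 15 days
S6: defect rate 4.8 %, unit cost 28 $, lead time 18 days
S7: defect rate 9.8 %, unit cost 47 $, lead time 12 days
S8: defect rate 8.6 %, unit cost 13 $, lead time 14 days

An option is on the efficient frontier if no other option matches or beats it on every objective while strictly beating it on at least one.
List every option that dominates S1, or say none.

S3: defect rate 1.0≤5.2, unit cost 23≤56, lead time 19≤20 — dominates S1.
S5: defect rate 3.9≤5.2, unit cost 33≤56, lead time 15≤20 — dominates S1.
S6: defect rate 4.8≤5.2, unit cost 28≤56, lead time 18≤20 — dominates S1.
Others (S2, S4, S7, S8) are each worse than S1 on at least one objective.

S3, S5, S6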